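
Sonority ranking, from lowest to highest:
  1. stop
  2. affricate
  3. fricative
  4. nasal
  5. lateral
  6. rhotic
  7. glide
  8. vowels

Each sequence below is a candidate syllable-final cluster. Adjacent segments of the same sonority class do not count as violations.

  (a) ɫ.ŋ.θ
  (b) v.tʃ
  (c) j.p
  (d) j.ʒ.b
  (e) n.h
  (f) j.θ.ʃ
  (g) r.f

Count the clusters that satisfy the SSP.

7

(a) sonority 5-4-3: well-formed.
(b) sonority 3-2: well-formed.
(c) sonority 7-1: well-formed.
(d) sonority 7-3-1: well-formed.
(e) sonority 4-3: well-formed.
(f) sonority 7-3-3: well-formed.
(g) sonority 6-3: well-formed.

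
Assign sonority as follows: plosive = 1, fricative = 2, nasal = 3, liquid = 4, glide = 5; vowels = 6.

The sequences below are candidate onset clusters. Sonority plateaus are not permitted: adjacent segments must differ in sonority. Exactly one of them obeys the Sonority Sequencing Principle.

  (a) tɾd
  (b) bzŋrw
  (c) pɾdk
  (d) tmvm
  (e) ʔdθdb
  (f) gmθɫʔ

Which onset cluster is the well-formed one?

(a) sonority 1-4-1: ill-formed.
(b) sonority 1-2-3-4-5: well-formed.
(c) sonority 1-4-1-1: ill-formed.
(d) sonority 1-3-2-3: ill-formed.
(e) sonority 1-1-2-1-1: ill-formed.
(f) sonority 1-3-2-4-1: ill-formed.

b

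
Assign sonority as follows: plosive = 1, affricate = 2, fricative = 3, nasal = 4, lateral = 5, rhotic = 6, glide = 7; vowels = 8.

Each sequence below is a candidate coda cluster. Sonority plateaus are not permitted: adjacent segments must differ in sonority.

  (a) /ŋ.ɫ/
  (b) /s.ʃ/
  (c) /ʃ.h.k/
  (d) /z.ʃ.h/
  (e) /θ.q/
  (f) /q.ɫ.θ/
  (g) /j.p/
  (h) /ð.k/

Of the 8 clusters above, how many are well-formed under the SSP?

3

(a) sonority 4-5: ill-formed.
(b) sonority 3-3: ill-formed.
(c) sonority 3-3-1: ill-formed.
(d) sonority 3-3-3: ill-formed.
(e) sonority 3-1: well-formed.
(f) sonority 1-5-3: ill-formed.
(g) sonority 7-1: well-formed.
(h) sonority 3-1: well-formed.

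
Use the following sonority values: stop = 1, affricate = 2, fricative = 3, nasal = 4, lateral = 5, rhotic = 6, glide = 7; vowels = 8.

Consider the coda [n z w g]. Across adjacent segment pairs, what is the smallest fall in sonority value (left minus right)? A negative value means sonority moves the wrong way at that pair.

-4

/n/ is a nasal (sonority 4).
/z/ is a fricative (sonority 3).
/w/ is a glide (sonority 7).
/g/ is a stop (sonority 1).
/n/→/z/: change +1.
/z/→/w/: change -4.
/w/→/g/: change +6.
Minimum = -4.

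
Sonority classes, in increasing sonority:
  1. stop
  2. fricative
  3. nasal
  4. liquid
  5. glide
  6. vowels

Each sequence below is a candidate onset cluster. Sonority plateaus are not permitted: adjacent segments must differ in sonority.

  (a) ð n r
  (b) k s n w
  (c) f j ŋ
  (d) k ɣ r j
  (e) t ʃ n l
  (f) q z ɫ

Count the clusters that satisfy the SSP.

(a) sonority 2-3-4: well-formed.
(b) sonority 1-2-3-5: well-formed.
(c) sonority 2-5-3: ill-formed.
(d) sonority 1-2-4-5: well-formed.
(e) sonority 1-2-3-4: well-formed.
(f) sonority 1-2-4: well-formed.

5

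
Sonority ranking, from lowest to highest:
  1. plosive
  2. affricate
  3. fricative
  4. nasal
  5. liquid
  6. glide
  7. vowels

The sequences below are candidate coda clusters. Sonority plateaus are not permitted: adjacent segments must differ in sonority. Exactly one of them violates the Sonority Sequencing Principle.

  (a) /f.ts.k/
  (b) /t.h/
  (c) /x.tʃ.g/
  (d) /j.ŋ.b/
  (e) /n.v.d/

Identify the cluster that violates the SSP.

(a) 3-2-1 → obeys
(b) 1-3 → violates
(c) 3-2-1 → obeys
(d) 6-4-1 → obeys
(e) 4-3-1 → obeys

b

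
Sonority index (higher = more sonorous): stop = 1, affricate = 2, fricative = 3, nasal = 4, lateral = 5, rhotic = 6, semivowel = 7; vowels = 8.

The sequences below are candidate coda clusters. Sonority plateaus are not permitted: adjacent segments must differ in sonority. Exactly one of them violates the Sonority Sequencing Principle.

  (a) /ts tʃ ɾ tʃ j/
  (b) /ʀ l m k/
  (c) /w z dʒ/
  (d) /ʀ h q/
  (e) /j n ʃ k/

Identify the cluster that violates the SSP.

(a) /ts tʃ ɾ tʃ j/: profile 2-2-6-2-7 — violates.
(b) /ʀ l m k/: profile 6-5-4-1 — obeys.
(c) /w z dʒ/: profile 7-3-2 — obeys.
(d) /ʀ h q/: profile 6-3-1 — obeys.
(e) /j n ʃ k/: profile 7-4-3-1 — obeys.

a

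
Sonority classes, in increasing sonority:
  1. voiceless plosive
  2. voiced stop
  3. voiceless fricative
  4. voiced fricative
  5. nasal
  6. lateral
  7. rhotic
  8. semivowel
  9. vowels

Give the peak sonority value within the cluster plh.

/p/: voiceless plosive = 1.
/l/: lateral = 6.
/h/: voiceless fricative = 3.
The maximum is 6.

6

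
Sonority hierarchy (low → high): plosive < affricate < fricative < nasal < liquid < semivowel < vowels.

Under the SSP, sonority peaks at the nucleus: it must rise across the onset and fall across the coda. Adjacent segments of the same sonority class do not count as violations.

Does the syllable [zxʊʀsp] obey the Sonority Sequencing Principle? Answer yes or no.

Onset: /z/ is a fricative (sonority 3), /x/ is a fricative (sonority 3); then the nucleus /ʊ/ (sonority 7).
Onset profile 3-3-7 — rises to the nucleus.
Coda: /ʀ/ is a liquid (sonority 5), /s/ is a fricative (sonority 3), /p/ is a plosive (sonority 1).
Coda profile 7-5-3-1 — falls from the nucleus.

yes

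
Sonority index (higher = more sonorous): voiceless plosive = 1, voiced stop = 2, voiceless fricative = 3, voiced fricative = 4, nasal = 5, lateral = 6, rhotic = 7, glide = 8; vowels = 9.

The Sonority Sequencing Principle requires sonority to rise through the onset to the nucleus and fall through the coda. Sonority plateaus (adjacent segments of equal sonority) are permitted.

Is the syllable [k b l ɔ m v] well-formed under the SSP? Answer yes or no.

yes

Onset: /k/ is a voiceless plosive (sonority 1), /b/ is a voiced stop (sonority 2), /l/ is a lateral (sonority 6); then the nucleus /ɔ/ (sonority 9).
Onset profile 1-2-6-9 — rises to the nucleus.
Coda: /m/ is a nasal (sonority 5), /v/ is a voiced fricative (sonority 4).
Coda profile 9-5-4 — falls from the nucleus.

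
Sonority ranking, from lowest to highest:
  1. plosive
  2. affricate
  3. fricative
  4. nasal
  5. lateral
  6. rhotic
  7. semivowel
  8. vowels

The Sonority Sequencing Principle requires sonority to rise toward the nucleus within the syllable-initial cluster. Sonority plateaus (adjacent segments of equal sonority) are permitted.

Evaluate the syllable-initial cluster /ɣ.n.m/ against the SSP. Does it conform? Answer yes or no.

/ɣ/ — fricative, sonority 3.
/n/ — nasal, sonority 4.
/m/ — nasal, sonority 4.
The profile 3-4-4 is non-decreasing (plateaus allowed), so the syllable-initial cluster satisfies the SSP.

yes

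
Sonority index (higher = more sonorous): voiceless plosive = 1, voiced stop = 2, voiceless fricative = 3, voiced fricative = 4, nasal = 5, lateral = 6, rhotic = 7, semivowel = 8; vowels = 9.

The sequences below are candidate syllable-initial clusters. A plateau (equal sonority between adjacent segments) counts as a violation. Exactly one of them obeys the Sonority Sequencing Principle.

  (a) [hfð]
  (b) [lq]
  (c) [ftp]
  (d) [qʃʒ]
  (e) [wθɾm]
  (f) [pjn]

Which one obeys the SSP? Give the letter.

(a) [hfð]: profile 3-3-4 — violates.
(b) [lq]: profile 6-1 — violates.
(c) [ftp]: profile 3-1-1 — violates.
(d) [qʃʒ]: profile 1-3-4 — obeys.
(e) [wθɾm]: profile 8-3-7-5 — violates.
(f) [pjn]: profile 1-8-5 — violates.

d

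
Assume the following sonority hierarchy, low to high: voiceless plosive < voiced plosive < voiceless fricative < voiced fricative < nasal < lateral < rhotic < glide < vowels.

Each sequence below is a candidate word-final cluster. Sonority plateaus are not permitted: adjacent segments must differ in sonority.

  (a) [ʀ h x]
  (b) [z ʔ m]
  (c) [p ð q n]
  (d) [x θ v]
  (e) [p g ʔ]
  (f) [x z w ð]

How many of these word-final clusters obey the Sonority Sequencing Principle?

0

(a) sonority 7-3-3: ill-formed.
(b) sonority 4-1-5: ill-formed.
(c) sonority 1-4-1-5: ill-formed.
(d) sonority 3-3-4: ill-formed.
(e) sonority 1-2-1: ill-formed.
(f) sonority 3-4-8-4: ill-formed.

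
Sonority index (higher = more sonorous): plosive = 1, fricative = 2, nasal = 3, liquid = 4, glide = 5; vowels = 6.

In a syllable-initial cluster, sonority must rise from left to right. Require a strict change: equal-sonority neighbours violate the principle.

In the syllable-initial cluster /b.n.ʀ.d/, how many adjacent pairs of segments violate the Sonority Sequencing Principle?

1

/b/ — plosive, sonority 1.
/n/ — nasal, sonority 3.
/ʀ/ — liquid, sonority 4.
/d/ — plosive, sonority 1.
/b/→/n/: 1→3 (rises) — ok.
/n/→/ʀ/: 3→4 (rises) — ok.
/ʀ/→/d/: 4→1 (does not rise) — violation.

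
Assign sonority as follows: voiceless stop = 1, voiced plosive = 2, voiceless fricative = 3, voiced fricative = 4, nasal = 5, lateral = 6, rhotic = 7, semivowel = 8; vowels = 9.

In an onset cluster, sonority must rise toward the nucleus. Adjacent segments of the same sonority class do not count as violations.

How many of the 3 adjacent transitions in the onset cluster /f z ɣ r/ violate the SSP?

0

/f/ — voiceless fricative, sonority 3.
/z/ — voiced fricative, sonority 4.
/ɣ/ — voiced fricative, sonority 4.
/r/ — rhotic, sonority 7.
/f/→/z/: 3→4 (rises) — ok.
/z/→/ɣ/: 4→4 (plateau, allowed) — ok.
/ɣ/→/r/: 4→7 (rises) — ok.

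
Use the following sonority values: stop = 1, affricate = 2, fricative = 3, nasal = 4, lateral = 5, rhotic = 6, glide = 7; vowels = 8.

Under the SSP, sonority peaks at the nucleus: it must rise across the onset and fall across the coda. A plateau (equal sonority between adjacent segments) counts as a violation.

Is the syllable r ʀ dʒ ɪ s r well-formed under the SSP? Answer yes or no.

Onset: /r/ is a rhotic (sonority 6), /ʀ/ is a rhotic (sonority 6), /dʒ/ is an affricate (sonority 2); then the nucleus /ɪ/ (sonority 8).
Onset profile 6-6-2-8 — does not strictly rise throughout.
Coda: /s/ is a fricative (sonority 3), /r/ is a rhotic (sonority 6).
Coda profile 8-3-6 — does not strictly fall throughout.

no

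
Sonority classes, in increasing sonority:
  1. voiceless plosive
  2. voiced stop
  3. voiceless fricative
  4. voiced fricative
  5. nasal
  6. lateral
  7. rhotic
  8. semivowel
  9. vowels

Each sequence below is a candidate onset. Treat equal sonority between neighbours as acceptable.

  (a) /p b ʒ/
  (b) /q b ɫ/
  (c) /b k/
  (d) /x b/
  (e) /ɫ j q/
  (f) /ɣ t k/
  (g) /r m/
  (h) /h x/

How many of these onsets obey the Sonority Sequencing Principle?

(a) /p b ʒ/: profile 1-2-4 — obeys.
(b) /q b ɫ/: profile 1-2-6 — obeys.
(c) /b k/: profile 2-1 — violates.
(d) /x b/: profile 3-2 — violates.
(e) /ɫ j q/: profile 6-8-1 — violates.
(f) /ɣ t k/: profile 4-1-1 — violates.
(g) /r m/: profile 7-5 — violates.
(h) /h x/: profile 3-3 — obeys.

3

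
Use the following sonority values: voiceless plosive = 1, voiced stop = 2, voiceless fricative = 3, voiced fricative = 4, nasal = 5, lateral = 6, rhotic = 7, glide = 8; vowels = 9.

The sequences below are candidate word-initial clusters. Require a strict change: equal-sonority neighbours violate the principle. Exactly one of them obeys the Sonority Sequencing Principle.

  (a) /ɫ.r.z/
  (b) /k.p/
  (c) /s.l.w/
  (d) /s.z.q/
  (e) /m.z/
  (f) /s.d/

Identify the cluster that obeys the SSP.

(a) 6-7-4 → violates
(b) 1-1 → violates
(c) 3-6-8 → obeys
(d) 3-4-1 → violates
(e) 5-4 → violates
(f) 3-2 → violates

c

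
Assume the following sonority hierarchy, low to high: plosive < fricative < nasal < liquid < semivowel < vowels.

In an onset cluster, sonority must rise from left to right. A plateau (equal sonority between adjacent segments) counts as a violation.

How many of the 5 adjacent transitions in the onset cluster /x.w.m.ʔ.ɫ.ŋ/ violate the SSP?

3

/x/ — fricative, sonority 2.
/w/ — semivowel, sonority 5.
/m/ — nasal, sonority 3.
/ʔ/ — plosive, sonority 1.
/ɫ/ — liquid, sonority 4.
/ŋ/ — nasal, sonority 3.
/x/→/w/: 2→5 (rises) — ok.
/w/→/m/: 5→3 (does not rise) — violation.
/m/→/ʔ/: 3→1 (does not rise) — violation.
/ʔ/→/ɫ/: 1→4 (rises) — ok.
/ɫ/→/ŋ/: 4→3 (does not rise) — violation.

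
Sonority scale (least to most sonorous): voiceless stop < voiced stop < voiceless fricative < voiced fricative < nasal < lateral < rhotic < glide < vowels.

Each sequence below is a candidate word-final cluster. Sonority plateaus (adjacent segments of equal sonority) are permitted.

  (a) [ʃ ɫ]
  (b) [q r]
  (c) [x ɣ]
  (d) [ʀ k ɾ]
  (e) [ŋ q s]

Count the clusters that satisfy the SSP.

0

(a) sonority 3-6: ill-formed.
(b) sonority 1-7: ill-formed.
(c) sonority 3-4: ill-formed.
(d) sonority 7-1-7: ill-formed.
(e) sonority 5-1-3: ill-formed.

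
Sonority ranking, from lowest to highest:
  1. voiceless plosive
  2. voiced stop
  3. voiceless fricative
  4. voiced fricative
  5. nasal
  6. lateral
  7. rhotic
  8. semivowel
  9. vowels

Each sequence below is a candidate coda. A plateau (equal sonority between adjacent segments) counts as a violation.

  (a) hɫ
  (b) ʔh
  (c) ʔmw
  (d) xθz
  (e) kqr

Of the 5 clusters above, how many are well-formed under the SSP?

(a) 3-6 → violates
(b) 1-3 → violates
(c) 1-5-8 → violates
(d) 3-3-4 → violates
(e) 1-1-7 → violates

0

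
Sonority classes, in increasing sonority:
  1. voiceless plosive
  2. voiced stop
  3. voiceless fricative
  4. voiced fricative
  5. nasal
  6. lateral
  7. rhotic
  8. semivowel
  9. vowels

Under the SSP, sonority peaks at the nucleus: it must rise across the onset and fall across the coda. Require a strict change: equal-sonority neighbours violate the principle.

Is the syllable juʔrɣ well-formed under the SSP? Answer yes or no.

Onset: /j/ is a semivowel (sonority 8); then the nucleus /u/ (sonority 9).
Onset profile 8-9 — rises to the nucleus.
Coda: /ʔ/ is a voiceless plosive (sonority 1), /r/ is a rhotic (sonority 7), /ɣ/ is a voiced fricative (sonority 4).
Coda profile 9-1-7-4 — does not strictly fall throughout.

no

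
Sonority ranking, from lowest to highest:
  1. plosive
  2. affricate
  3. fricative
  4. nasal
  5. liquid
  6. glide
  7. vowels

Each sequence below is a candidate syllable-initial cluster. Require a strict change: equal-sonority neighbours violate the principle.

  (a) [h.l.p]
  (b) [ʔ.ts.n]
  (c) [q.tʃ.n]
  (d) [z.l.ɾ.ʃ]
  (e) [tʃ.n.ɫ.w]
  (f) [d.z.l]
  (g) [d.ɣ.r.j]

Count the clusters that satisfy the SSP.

5

(a) 3-5-1 → violates
(b) 1-2-4 → obeys
(c) 1-2-4 → obeys
(d) 3-5-5-3 → violates
(e) 2-4-5-6 → obeys
(f) 1-3-5 → obeys
(g) 1-3-5-6 → obeys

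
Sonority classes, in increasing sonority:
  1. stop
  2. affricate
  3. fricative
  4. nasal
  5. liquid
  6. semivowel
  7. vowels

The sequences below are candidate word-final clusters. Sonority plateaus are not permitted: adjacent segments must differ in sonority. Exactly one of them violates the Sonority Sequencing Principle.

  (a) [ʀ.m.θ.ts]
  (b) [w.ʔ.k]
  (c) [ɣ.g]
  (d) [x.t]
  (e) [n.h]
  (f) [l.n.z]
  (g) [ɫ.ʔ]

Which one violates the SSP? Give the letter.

b

(a) sonority 5-4-3-2: well-formed.
(b) sonority 6-1-1: ill-formed.
(c) sonority 3-1: well-formed.
(d) sonority 3-1: well-formed.
(e) sonority 4-3: well-formed.
(f) sonority 5-4-3: well-formed.
(g) sonority 5-1: well-formed.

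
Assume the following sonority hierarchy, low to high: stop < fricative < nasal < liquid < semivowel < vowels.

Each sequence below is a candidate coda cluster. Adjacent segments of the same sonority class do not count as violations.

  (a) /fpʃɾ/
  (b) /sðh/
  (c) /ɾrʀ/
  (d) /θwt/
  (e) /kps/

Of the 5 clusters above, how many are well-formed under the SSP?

(a) 2-1-2-4 → violates
(b) 2-2-2 → obeys
(c) 4-4-4 → obeys
(d) 2-5-1 → violates
(e) 1-1-2 → violates

2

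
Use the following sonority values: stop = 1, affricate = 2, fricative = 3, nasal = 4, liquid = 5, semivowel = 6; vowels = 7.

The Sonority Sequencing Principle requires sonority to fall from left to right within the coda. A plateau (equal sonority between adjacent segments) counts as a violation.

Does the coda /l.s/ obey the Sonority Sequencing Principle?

yes

/l/: liquid = 5.
/s/: fricative = 3.
The profile 5-3 strictly falls, so the coda satisfies the SSP.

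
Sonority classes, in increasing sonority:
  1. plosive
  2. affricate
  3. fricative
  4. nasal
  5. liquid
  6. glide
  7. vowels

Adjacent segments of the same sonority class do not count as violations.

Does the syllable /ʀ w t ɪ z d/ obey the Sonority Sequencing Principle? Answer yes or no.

Onset: /ʀ/ is a liquid (sonority 5), /w/ is a glide (sonority 6), /t/ is a plosive (sonority 1); then the nucleus /ɪ/ (sonority 7).
Onset profile 5-6-1-7 — does not rise throughout.
Coda: /z/ is a fricative (sonority 3), /d/ is a plosive (sonority 1).
Coda profile 7-3-1 — falls from the nucleus.

no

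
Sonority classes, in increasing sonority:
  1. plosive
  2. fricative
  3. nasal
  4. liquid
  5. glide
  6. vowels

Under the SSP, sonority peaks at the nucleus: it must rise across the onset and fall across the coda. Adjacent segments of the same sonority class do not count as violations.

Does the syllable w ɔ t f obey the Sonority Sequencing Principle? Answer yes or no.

no

Onset: /w/ is a glide (sonority 5); then the nucleus /ɔ/ (sonority 6).
Onset profile 5-6 — rises to the nucleus.
Coda: /t/ is a plosive (sonority 1), /f/ is a fricative (sonority 2).
Coda profile 6-1-2 — does not fall throughout.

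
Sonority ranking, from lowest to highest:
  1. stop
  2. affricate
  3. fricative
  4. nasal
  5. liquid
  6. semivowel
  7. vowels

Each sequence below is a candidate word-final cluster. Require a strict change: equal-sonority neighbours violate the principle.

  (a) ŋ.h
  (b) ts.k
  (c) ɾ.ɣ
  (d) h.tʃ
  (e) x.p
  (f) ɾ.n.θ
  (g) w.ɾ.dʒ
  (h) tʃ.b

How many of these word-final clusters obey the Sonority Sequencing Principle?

8

(a) 4-3 → obeys
(b) 2-1 → obeys
(c) 5-3 → obeys
(d) 3-2 → obeys
(e) 3-1 → obeys
(f) 5-4-3 → obeys
(g) 6-5-2 → obeys
(h) 2-1 → obeys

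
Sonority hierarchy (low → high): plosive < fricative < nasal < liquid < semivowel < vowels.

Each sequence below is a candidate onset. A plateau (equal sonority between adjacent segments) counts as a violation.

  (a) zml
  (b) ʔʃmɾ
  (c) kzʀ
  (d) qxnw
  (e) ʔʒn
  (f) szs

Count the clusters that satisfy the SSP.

5

(a) sonority 2-3-4: well-formed.
(b) sonority 1-2-3-4: well-formed.
(c) sonority 1-2-4: well-formed.
(d) sonority 1-2-3-5: well-formed.
(e) sonority 1-2-3: well-formed.
(f) sonority 2-2-2: ill-formed.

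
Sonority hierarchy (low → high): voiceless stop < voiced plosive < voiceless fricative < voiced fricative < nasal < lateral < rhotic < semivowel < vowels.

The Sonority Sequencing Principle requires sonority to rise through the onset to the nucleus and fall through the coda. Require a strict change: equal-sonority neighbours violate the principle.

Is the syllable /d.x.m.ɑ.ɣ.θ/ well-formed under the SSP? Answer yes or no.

Onset: /d/ is a voiced plosive (sonority 2), /x/ is a voiceless fricative (sonority 3), /m/ is a nasal (sonority 5); then the nucleus /ɑ/ (sonority 9).
Onset profile 2-3-5-9 — rises to the nucleus.
Coda: /ɣ/ is a voiced fricative (sonority 4), /θ/ is a voiceless fricative (sonority 3).
Coda profile 9-4-3 — falls from the nucleus.

yes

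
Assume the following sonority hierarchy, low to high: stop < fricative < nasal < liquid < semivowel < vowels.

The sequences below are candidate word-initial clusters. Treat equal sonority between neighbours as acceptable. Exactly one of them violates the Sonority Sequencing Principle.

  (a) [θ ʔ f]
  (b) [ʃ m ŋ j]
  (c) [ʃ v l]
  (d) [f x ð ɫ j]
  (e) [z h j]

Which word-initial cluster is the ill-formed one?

a

(a) sonority 2-1-2: ill-formed.
(b) sonority 2-3-3-5: well-formed.
(c) sonority 2-2-4: well-formed.
(d) sonority 2-2-2-4-5: well-formed.
(e) sonority 2-2-5: well-formed.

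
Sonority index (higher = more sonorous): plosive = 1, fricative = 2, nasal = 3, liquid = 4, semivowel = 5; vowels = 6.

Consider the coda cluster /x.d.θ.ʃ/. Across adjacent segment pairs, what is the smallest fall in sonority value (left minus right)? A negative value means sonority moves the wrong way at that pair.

/x/ is a fricative (sonority 2).
/d/ is a plosive (sonority 1).
/θ/ is a fricative (sonority 2).
/ʃ/ is a fricative (sonority 2).
/x/→/d/: change +1.
/d/→/θ/: change -1.
/θ/→/ʃ/: change +0.
Minimum = -1.

-1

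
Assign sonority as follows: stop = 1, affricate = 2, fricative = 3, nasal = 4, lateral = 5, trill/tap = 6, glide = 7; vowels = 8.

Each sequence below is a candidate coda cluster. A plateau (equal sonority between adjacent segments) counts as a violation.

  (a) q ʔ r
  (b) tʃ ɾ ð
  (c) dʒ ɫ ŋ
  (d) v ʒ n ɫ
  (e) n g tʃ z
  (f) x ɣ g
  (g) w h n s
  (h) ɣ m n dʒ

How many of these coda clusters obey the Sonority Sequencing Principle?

0

(a) 1-1-6 → violates
(b) 2-6-3 → violates
(c) 2-5-4 → violates
(d) 3-3-4-5 → violates
(e) 4-1-2-3 → violates
(f) 3-3-1 → violates
(g) 7-3-4-3 → violates
(h) 3-4-4-2 → violates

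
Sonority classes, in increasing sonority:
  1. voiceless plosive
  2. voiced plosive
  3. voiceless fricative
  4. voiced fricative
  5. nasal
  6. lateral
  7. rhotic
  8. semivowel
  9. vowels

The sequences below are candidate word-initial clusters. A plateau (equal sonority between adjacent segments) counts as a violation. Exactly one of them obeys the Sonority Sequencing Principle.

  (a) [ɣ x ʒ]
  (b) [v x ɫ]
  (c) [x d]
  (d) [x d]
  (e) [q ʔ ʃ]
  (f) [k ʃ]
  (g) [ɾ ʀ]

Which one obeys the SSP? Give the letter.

(a) [ɣ x ʒ]: profile 4-3-4 — violates.
(b) [v x ɫ]: profile 4-3-6 — violates.
(c) [x d]: profile 3-2 — violates.
(d) [x d]: profile 3-2 — violates.
(e) [q ʔ ʃ]: profile 1-1-3 — violates.
(f) [k ʃ]: profile 1-3 — obeys.
(g) [ɾ ʀ]: profile 7-7 — violates.

f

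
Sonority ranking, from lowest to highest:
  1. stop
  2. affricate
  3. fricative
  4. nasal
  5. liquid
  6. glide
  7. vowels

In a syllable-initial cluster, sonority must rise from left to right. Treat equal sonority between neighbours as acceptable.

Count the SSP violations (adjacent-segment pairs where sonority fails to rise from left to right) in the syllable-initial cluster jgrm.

2

/j/: glide = 6.
/g/: stop = 1.
/r/: liquid = 5.
/m/: nasal = 4.
/j/→/g/: 6→1 (does not rise) — violation.
/g/→/r/: 1→5 (rises) — ok.
/r/→/m/: 5→4 (does not rise) — violation.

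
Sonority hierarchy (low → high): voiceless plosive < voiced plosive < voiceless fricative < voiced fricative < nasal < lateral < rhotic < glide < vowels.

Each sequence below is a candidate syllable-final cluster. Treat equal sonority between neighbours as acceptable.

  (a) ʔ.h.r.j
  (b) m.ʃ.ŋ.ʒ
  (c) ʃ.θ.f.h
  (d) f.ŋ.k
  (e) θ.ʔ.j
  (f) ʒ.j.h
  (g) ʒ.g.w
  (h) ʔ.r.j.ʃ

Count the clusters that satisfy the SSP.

1

(a) ʔ.h.r.j: profile 1-3-7-8 — violates.
(b) m.ʃ.ŋ.ʒ: profile 5-3-5-4 — violates.
(c) ʃ.θ.f.h: profile 3-3-3-3 — obeys.
(d) f.ŋ.k: profile 3-5-1 — violates.
(e) θ.ʔ.j: profile 3-1-8 — violates.
(f) ʒ.j.h: profile 4-8-3 — violates.
(g) ʒ.g.w: profile 4-2-8 — violates.
(h) ʔ.r.j.ʃ: profile 1-7-8-3 — violates.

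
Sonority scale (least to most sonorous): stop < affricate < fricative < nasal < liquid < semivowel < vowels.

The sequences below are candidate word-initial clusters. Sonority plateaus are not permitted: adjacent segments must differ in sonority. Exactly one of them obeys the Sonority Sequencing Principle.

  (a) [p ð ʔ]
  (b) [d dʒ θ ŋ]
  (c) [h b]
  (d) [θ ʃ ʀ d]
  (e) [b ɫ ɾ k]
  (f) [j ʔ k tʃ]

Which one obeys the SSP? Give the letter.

(a) [p ð ʔ]: profile 1-3-1 — violates.
(b) [d dʒ θ ŋ]: profile 1-2-3-4 — obeys.
(c) [h b]: profile 3-1 — violates.
(d) [θ ʃ ʀ d]: profile 3-3-5-1 — violates.
(e) [b ɫ ɾ k]: profile 1-5-5-1 — violates.
(f) [j ʔ k tʃ]: profile 6-1-1-2 — violates.

b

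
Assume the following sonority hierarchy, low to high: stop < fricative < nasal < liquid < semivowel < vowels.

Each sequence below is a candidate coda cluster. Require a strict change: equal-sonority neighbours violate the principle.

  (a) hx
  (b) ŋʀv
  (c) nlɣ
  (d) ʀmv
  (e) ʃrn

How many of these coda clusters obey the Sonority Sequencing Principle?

1

(a) sonority 2-2: ill-formed.
(b) sonority 3-4-2: ill-formed.
(c) sonority 3-4-2: ill-formed.
(d) sonority 4-3-2: well-formed.
(e) sonority 2-4-3: ill-formed.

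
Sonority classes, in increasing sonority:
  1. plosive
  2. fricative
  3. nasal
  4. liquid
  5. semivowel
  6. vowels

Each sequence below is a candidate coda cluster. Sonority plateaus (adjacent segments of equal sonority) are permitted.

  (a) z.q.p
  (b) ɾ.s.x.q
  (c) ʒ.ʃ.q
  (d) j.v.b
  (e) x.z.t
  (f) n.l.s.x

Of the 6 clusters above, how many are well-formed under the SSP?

5

(a) z.q.p: profile 2-1-1 — obeys.
(b) ɾ.s.x.q: profile 4-2-2-1 — obeys.
(c) ʒ.ʃ.q: profile 2-2-1 — obeys.
(d) j.v.b: profile 5-2-1 — obeys.
(e) x.z.t: profile 2-2-1 — obeys.
(f) n.l.s.x: profile 3-4-2-2 — violates.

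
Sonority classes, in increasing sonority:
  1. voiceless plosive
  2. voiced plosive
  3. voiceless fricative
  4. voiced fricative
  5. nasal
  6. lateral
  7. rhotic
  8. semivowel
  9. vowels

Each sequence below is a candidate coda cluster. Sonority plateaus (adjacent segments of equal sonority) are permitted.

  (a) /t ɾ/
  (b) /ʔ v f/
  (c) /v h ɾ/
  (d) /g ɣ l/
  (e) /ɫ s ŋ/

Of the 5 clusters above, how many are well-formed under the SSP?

0

(a) 1-7 → violates
(b) 1-4-3 → violates
(c) 4-3-7 → violates
(d) 2-4-6 → violates
(e) 6-3-5 → violates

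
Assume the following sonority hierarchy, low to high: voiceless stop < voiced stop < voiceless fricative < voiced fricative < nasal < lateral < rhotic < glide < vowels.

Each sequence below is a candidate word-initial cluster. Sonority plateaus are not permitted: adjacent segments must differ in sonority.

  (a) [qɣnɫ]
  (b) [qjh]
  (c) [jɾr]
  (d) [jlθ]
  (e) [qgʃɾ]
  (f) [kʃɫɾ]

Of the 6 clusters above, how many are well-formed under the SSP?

3

(a) [qɣnɫ]: profile 1-4-5-6 — obeys.
(b) [qjh]: profile 1-8-3 — violates.
(c) [jɾr]: profile 8-7-7 — violates.
(d) [jlθ]: profile 8-6-3 — violates.
(e) [qgʃɾ]: profile 1-2-3-7 — obeys.
(f) [kʃɫɾ]: profile 1-3-6-7 — obeys.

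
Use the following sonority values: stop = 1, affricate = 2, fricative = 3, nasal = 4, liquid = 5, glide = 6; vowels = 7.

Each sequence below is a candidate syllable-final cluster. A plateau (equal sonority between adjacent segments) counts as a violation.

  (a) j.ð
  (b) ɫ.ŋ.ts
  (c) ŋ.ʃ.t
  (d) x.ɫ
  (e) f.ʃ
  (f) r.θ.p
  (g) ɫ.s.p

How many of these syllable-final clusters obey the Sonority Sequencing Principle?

5

(a) sonority 6-3: well-formed.
(b) sonority 5-4-2: well-formed.
(c) sonority 4-3-1: well-formed.
(d) sonority 3-5: ill-formed.
(e) sonority 3-3: ill-formed.
(f) sonority 5-3-1: well-formed.
(g) sonority 5-3-1: well-formed.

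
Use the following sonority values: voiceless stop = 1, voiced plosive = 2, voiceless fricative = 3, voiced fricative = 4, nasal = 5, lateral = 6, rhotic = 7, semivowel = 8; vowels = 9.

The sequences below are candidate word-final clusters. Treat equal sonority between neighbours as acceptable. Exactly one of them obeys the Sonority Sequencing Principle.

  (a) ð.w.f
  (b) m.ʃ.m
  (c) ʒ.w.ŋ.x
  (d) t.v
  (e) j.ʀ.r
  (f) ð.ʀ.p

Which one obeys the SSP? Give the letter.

e

(a) sonority 4-8-3: ill-formed.
(b) sonority 5-3-5: ill-formed.
(c) sonority 4-8-5-3: ill-formed.
(d) sonority 1-4: ill-formed.
(e) sonority 8-7-7: well-formed.
(f) sonority 4-7-1: ill-formed.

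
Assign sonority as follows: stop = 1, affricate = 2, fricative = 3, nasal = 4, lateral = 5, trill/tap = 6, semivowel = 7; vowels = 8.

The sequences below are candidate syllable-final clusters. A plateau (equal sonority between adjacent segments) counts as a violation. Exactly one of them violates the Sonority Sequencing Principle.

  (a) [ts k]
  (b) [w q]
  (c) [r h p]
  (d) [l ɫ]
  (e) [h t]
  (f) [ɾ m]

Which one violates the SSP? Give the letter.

(a) [ts k]: profile 2-1 — obeys.
(b) [w q]: profile 7-1 — obeys.
(c) [r h p]: profile 6-3-1 — obeys.
(d) [l ɫ]: profile 5-5 — violates.
(e) [h t]: profile 3-1 — obeys.
(f) [ɾ m]: profile 6-4 — obeys.

d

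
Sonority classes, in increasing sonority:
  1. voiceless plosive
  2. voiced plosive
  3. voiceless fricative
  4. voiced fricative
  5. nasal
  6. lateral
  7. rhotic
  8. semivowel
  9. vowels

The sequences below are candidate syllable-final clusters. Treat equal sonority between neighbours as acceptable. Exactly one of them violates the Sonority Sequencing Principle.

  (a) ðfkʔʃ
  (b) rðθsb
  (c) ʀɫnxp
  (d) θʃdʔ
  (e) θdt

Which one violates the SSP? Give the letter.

(a) ðfkʔʃ: profile 4-3-1-1-3 — violates.
(b) rðθsb: profile 7-4-3-3-2 — obeys.
(c) ʀɫnxp: profile 7-6-5-3-1 — obeys.
(d) θʃdʔ: profile 3-3-2-1 — obeys.
(e) θdt: profile 3-2-1 — obeys.

a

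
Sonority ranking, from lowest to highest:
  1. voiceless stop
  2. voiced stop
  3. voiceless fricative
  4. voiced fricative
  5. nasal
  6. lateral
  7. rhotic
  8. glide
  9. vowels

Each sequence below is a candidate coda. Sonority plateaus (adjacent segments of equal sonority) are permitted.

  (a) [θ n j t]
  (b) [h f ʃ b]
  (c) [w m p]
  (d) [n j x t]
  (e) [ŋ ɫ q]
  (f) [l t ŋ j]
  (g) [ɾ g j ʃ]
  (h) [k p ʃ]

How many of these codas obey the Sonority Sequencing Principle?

(a) 3-5-8-1 → violates
(b) 3-3-3-2 → obeys
(c) 8-5-1 → obeys
(d) 5-8-3-1 → violates
(e) 5-6-1 → violates
(f) 6-1-5-8 → violates
(g) 7-2-8-3 → violates
(h) 1-1-3 → violates

2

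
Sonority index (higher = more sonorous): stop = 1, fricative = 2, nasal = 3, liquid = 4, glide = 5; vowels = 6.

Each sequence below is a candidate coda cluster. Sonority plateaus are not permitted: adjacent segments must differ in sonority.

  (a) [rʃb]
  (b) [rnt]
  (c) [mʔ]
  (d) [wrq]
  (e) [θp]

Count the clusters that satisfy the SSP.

5

(a) [rʃb]: profile 4-2-1 — obeys.
(b) [rnt]: profile 4-3-1 — obeys.
(c) [mʔ]: profile 3-1 — obeys.
(d) [wrq]: profile 5-4-1 — obeys.
(e) [θp]: profile 2-1 — obeys.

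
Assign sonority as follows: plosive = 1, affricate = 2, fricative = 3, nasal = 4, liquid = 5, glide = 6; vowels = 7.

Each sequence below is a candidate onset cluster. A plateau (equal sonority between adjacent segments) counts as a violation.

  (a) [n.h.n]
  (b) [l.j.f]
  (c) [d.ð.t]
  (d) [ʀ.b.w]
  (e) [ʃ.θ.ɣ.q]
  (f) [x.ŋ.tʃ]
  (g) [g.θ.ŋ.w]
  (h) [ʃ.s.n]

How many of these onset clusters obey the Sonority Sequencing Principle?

(a) sonority 4-3-4: ill-formed.
(b) sonority 5-6-3: ill-formed.
(c) sonority 1-3-1: ill-formed.
(d) sonority 5-1-6: ill-formed.
(e) sonority 3-3-3-1: ill-formed.
(f) sonority 3-4-2: ill-formed.
(g) sonority 1-3-4-6: well-formed.
(h) sonority 3-3-4: ill-formed.

1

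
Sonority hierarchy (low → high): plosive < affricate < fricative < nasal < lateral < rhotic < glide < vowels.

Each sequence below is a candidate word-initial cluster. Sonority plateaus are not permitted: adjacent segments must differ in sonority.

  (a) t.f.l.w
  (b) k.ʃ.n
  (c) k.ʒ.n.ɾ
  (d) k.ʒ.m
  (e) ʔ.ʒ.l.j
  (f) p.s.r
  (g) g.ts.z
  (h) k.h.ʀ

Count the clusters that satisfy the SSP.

(a) sonority 1-3-5-7: well-formed.
(b) sonority 1-3-4: well-formed.
(c) sonority 1-3-4-6: well-formed.
(d) sonority 1-3-4: well-formed.
(e) sonority 1-3-5-7: well-formed.
(f) sonority 1-3-6: well-formed.
(g) sonority 1-2-3: well-formed.
(h) sonority 1-3-6: well-formed.

8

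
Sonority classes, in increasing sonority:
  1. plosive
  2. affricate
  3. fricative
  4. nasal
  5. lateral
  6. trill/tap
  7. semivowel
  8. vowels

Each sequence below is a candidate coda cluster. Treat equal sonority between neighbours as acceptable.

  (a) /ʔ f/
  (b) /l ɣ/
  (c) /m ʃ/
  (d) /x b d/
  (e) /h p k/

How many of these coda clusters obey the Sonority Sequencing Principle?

4

(a) /ʔ f/: profile 1-3 — violates.
(b) /l ɣ/: profile 5-3 — obeys.
(c) /m ʃ/: profile 4-3 — obeys.
(d) /x b d/: profile 3-1-1 — obeys.
(e) /h p k/: profile 3-1-1 — obeys.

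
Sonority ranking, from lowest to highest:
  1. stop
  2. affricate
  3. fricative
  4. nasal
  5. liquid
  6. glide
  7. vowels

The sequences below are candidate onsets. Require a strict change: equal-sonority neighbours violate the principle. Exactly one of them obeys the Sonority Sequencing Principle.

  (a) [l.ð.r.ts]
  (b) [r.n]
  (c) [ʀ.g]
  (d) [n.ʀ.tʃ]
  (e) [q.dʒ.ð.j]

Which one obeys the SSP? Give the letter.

e

(a) 5-3-5-2 → violates
(b) 5-4 → violates
(c) 5-1 → violates
(d) 4-5-2 → violates
(e) 1-2-3-6 → obeys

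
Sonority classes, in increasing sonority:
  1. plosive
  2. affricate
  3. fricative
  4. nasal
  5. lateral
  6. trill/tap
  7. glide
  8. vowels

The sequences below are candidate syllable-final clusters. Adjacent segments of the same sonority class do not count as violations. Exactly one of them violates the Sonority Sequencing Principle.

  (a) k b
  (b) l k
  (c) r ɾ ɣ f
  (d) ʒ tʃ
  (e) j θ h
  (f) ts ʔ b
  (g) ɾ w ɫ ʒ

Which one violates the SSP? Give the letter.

g

(a) 1-1 → obeys
(b) 5-1 → obeys
(c) 6-6-3-3 → obeys
(d) 3-2 → obeys
(e) 7-3-3 → obeys
(f) 2-1-1 → obeys
(g) 6-7-5-3 → violates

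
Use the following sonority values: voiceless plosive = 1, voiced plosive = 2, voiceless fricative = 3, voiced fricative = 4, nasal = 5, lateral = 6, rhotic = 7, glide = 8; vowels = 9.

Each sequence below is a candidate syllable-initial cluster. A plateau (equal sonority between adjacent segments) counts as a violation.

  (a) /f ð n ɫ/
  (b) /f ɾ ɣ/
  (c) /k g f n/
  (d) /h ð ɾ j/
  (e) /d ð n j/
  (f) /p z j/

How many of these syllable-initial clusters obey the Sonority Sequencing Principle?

5

(a) /f ð n ɫ/: profile 3-4-5-6 — obeys.
(b) /f ɾ ɣ/: profile 3-7-4 — violates.
(c) /k g f n/: profile 1-2-3-5 — obeys.
(d) /h ð ɾ j/: profile 3-4-7-8 — obeys.
(e) /d ð n j/: profile 2-4-5-8 — obeys.
(f) /p z j/: profile 1-4-8 — obeys.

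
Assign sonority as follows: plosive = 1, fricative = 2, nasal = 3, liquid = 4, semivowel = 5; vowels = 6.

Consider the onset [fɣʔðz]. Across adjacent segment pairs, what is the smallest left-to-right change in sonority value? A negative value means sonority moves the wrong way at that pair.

-1

/f/ is a fricative (sonority 2).
/ɣ/ is a fricative (sonority 2).
/ʔ/ is a plosive (sonority 1).
/ð/ is a fricative (sonority 2).
/z/ is a fricative (sonority 2).
/f/→/ɣ/: change +0.
/ɣ/→/ʔ/: change -1.
/ʔ/→/ð/: change +1.
/ð/→/z/: change +0.
Minimum = -1.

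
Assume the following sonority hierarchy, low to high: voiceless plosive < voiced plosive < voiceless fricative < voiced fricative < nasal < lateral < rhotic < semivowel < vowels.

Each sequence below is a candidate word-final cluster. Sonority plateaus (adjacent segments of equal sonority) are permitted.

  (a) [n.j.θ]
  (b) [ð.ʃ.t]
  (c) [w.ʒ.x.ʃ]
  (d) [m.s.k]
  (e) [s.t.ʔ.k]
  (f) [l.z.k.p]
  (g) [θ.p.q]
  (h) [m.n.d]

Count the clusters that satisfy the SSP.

(a) 5-8-3 → violates
(b) 4-3-1 → obeys
(c) 8-4-3-3 → obeys
(d) 5-3-1 → obeys
(e) 3-1-1-1 → obeys
(f) 6-4-1-1 → obeys
(g) 3-1-1 → obeys
(h) 5-5-2 → obeys

7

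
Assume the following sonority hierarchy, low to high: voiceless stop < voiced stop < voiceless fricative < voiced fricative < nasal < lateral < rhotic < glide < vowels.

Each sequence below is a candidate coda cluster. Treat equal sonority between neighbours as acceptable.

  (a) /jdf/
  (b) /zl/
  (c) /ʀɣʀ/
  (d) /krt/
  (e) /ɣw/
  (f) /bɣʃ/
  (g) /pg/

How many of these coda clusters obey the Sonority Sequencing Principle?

(a) /jdf/: profile 8-2-3 — violates.
(b) /zl/: profile 4-6 — violates.
(c) /ʀɣʀ/: profile 7-4-7 — violates.
(d) /krt/: profile 1-7-1 — violates.
(e) /ɣw/: profile 4-8 — violates.
(f) /bɣʃ/: profile 2-4-3 — violates.
(g) /pg/: profile 1-2 — violates.

0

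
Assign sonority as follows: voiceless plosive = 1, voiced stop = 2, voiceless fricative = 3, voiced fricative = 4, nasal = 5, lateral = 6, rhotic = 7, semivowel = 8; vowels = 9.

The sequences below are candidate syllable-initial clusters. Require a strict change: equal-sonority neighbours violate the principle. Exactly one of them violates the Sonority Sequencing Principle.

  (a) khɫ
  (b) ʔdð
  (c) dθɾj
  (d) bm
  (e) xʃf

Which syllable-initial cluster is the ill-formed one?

(a) khɫ: profile 1-3-6 — obeys.
(b) ʔdð: profile 1-2-4 — obeys.
(c) dθɾj: profile 2-3-7-8 — obeys.
(d) bm: profile 2-5 — obeys.
(e) xʃf: profile 3-3-3 — violates.

e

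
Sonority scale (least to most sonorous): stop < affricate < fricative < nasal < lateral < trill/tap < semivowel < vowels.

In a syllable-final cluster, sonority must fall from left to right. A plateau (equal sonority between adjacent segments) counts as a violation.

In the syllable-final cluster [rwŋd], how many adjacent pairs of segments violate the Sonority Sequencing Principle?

1

/r/ is a trill/tap (sonority 6).
/w/ is a semivowel (sonority 7).
/ŋ/ is a nasal (sonority 4).
/d/ is a stop (sonority 1).
/r/→/w/: 6→7 (does not fall) — violation.
/w/→/ŋ/: 7→4 (falls) — ok.
/ŋ/→/d/: 4→1 (falls) — ok.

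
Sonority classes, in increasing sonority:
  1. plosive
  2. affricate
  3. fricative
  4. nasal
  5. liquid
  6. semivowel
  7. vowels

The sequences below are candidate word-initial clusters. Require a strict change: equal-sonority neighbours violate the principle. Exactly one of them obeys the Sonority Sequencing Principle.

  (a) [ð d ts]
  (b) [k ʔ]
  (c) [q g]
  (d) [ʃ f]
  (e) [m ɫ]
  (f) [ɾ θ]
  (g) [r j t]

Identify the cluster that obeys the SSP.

e

(a) 3-1-2 → violates
(b) 1-1 → violates
(c) 1-1 → violates
(d) 3-3 → violates
(e) 4-5 → obeys
(f) 5-3 → violates
(g) 5-6-1 → violates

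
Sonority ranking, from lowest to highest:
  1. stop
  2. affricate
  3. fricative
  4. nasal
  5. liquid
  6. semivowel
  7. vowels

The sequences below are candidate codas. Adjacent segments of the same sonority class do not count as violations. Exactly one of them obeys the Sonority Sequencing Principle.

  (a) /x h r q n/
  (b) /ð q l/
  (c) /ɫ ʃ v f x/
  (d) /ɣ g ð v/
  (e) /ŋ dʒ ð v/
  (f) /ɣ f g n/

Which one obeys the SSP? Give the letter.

c

(a) sonority 3-3-5-1-4: ill-formed.
(b) sonority 3-1-5: ill-formed.
(c) sonority 5-3-3-3-3: well-formed.
(d) sonority 3-1-3-3: ill-formed.
(e) sonority 4-2-3-3: ill-formed.
(f) sonority 3-3-1-4: ill-formed.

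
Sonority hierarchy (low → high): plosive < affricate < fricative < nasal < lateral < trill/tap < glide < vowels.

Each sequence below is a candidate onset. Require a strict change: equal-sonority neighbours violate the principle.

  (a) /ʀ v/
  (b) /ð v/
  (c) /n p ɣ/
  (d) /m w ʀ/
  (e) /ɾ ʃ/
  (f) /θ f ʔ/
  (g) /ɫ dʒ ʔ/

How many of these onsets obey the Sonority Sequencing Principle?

0

(a) 6-3 → violates
(b) 3-3 → violates
(c) 4-1-3 → violates
(d) 4-7-6 → violates
(e) 6-3 → violates
(f) 3-3-1 → violates
(g) 5-2-1 → violates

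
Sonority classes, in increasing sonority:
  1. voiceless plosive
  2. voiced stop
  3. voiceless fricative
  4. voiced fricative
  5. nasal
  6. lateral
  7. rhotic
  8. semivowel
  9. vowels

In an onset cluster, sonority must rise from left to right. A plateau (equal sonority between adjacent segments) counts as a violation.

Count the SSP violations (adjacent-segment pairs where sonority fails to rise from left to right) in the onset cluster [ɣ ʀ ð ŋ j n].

2

/ɣ/: voiced fricative = 4.
/ʀ/: rhotic = 7.
/ð/: voiced fricative = 4.
/ŋ/: nasal = 5.
/j/: semivowel = 8.
/n/: nasal = 5.
/ɣ/→/ʀ/: 4→7 (rises) — ok.
/ʀ/→/ð/: 7→4 (does not rise) — violation.
/ð/→/ŋ/: 4→5 (rises) — ok.
/ŋ/→/j/: 5→8 (rises) — ok.
/j/→/n/: 8→5 (does not rise) — violation.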